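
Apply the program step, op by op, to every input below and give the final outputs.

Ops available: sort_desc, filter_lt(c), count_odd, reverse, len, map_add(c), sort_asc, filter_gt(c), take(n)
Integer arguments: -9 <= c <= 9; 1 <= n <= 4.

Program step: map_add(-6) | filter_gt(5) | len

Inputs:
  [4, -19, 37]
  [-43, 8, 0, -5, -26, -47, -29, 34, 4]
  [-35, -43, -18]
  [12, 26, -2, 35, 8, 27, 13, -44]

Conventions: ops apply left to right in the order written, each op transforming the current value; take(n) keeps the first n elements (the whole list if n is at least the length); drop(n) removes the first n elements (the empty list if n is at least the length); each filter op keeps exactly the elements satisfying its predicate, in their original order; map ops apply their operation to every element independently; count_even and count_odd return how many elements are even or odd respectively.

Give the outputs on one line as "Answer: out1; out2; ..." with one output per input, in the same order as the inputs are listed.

Execution, op by op:
  [4, -19, 37] -> [-2, -25, 31] -> [31] -> 1
  [-43, 8, 0, -5, -26, -47, -29, 34, 4] -> [-49, 2, -6, -11, -32, -53, -35, 28, -2] -> [28] -> 1
  [-35, -43, -18] -> [-41, -49, -24] -> [] -> 0
  [12, 26, -2, 35, 8, 27, 13, -44] -> [6, 20, -8, 29, 2, 21, 7, -50] -> [6, 20, 29, 21, 7] -> 5

1; 1; 0; 5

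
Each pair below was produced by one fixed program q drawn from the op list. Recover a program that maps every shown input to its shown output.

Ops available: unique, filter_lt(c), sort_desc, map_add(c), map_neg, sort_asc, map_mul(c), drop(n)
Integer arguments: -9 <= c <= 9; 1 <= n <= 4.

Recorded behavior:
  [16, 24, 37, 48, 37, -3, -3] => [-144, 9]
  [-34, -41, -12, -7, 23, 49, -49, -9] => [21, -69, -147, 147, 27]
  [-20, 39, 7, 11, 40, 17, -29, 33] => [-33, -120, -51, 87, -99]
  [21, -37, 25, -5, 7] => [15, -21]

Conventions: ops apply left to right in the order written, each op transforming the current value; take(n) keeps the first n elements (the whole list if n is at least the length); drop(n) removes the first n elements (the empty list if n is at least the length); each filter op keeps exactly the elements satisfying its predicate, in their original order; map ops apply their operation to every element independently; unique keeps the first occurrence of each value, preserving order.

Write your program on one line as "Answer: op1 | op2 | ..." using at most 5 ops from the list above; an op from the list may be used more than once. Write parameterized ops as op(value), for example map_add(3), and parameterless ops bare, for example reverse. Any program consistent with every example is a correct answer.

map_mul(3) | unique | map_neg | drop(3)

Check, running the answer program on each example:
  [16, 24, 37, 48, 37, -3, -3] -> [48, 72, 111, 144, 111, -9, -9] -> [48, 72, 111, 144, -9] -> [-48, -72, -111, -144, 9] -> [-144, 9]
  [-34, -41, -12, -7, 23, 49, -49, -9] -> [-102, -123, -36, -21, 69, 147, -147, -27] -> [-102, -123, -36, -21, 69, 147, -147, -27] -> [102, 123, 36, 21, -69, -147, 147, 27] -> [21, -69, -147, 147, 27]
  [-20, 39, 7, 11, 40, 17, -29, 33] -> [-60, 117, 21, 33, 120, 51, -87, 99] -> [-60, 117, 21, 33, 120, 51, -87, 99] -> [60, -117, -21, -33, -120, -51, 87, -99] -> [-33, -120, -51, 87, -99]
  [21, -37, 25, -5, 7] -> [63, -111, 75, -15, 21] -> [63, -111, 75, -15, 21] -> [-63, 111, -75, 15, -21] -> [15, -21]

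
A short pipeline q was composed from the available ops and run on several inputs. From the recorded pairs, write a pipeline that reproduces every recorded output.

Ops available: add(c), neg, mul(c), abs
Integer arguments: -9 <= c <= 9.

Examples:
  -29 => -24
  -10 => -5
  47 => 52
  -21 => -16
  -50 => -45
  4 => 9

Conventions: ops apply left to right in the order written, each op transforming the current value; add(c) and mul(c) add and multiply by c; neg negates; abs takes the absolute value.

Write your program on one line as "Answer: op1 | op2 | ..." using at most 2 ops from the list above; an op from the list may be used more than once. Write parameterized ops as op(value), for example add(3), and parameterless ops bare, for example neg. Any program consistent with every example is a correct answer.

add(4) | add(1)

Check, running the answer program on each example:
  -29 -> -25 -> -24
  -10 -> -6 -> -5
  47 -> 51 -> 52
  -21 -> -17 -> -16
  -50 -> -46 -> -45
  4 -> 8 -> 9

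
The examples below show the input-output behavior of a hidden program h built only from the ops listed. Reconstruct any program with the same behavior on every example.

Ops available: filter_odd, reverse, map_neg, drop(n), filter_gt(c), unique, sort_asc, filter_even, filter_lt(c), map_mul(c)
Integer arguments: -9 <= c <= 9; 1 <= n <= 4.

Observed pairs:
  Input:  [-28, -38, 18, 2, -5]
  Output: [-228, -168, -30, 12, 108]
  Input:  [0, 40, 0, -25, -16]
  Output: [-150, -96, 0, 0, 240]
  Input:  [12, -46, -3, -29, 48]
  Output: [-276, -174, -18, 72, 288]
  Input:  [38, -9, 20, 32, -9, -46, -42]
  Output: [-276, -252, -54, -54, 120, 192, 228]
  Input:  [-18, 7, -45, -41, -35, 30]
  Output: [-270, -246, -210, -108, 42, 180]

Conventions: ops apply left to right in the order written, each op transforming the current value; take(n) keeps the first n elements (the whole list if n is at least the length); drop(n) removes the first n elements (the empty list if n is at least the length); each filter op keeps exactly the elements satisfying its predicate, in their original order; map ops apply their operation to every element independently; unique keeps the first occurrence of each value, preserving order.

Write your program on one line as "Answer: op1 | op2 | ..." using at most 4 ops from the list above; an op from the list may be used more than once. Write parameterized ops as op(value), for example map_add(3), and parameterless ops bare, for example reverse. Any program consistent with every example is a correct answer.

map_mul(2) | sort_asc | map_mul(-3) | map_neg

Check, running the answer program on each example:
  [-28, -38, 18, 2, -5] -> [-56, -76, 36, 4, -10] -> [-76, -56, -10, 4, 36] -> [228, 168, 30, -12, -108] -> [-228, -168, -30, 12, 108]
  [0, 40, 0, -25, -16] -> [0, 80, 0, -50, -32] -> [-50, -32, 0, 0, 80] -> [150, 96, 0, 0, -240] -> [-150, -96, 0, 0, 240]
  [12, -46, -3, -29, 48] -> [24, -92, -6, -58, 96] -> [-92, -58, -6, 24, 96] -> [276, 174, 18, -72, -288] -> [-276, -174, -18, 72, 288]
  [38, -9, 20, 32, -9, -46, -42] -> [76, -18, 40, 64, -18, -92, -84] -> [-92, -84, -18, -18, 40, 64, 76] -> [276, 252, 54, 54, -120, -192, -228] -> [-276, -252, -54, -54, 120, 192, 228]
  [-18, 7, -45, -41, -35, 30] -> [-36, 14, -90, -82, -70, 60] -> [-90, -82, -70, -36, 14, 60] -> [270, 246, 210, 108, -42, -180] -> [-270, -246, -210, -108, 42, 180]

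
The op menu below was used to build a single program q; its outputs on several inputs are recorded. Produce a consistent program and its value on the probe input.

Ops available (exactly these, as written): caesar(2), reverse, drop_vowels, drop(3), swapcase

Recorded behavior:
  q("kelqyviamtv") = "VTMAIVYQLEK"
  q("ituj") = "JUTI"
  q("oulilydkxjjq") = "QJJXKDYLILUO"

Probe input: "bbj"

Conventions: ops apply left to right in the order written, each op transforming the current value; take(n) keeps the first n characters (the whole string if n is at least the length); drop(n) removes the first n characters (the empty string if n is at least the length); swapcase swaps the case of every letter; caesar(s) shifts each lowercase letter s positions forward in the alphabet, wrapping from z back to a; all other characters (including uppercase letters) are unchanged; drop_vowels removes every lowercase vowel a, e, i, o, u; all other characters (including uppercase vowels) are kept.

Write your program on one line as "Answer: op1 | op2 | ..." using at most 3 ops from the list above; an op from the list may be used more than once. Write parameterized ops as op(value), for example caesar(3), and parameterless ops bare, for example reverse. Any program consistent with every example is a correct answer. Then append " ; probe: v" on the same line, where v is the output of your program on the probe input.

swapcase | reverse ; probe: "JBB"

Check, running the answer program on each example:
  "kelqyviamtv" -> "KELQYVIAMTV" -> "VTMAIVYQLEK"
  "ituj" -> "ITUJ" -> "JUTI"
  "oulilydkxjjq" -> "OULILYDKXJJQ" -> "QJJXKDYLILUO"
  probe: "bbj" -> "BBJ" -> "JBB"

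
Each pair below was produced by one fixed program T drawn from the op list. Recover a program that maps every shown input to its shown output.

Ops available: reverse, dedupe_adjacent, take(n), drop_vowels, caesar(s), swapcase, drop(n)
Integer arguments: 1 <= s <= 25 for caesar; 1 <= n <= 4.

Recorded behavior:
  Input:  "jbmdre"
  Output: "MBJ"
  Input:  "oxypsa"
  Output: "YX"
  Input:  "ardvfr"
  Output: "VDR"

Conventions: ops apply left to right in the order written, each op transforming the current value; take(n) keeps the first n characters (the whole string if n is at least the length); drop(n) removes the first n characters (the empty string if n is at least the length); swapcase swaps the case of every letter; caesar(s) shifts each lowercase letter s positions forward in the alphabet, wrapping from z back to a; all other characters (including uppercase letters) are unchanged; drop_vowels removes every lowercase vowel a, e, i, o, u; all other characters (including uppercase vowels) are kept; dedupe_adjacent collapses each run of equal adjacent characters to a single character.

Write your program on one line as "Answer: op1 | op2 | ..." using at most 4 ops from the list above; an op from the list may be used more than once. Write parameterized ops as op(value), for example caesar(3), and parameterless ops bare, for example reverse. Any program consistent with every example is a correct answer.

reverse | drop_vowels | swapcase | drop(2)

Check, running the answer program on each example:
  "jbmdre" -> "erdmbj" -> "rdmbj" -> "RDMBJ" -> "MBJ"
  "oxypsa" -> "aspyxo" -> "spyx" -> "SPYX" -> "YX"
  "ardvfr" -> "rfvdra" -> "rfvdr" -> "RFVDR" -> "VDR"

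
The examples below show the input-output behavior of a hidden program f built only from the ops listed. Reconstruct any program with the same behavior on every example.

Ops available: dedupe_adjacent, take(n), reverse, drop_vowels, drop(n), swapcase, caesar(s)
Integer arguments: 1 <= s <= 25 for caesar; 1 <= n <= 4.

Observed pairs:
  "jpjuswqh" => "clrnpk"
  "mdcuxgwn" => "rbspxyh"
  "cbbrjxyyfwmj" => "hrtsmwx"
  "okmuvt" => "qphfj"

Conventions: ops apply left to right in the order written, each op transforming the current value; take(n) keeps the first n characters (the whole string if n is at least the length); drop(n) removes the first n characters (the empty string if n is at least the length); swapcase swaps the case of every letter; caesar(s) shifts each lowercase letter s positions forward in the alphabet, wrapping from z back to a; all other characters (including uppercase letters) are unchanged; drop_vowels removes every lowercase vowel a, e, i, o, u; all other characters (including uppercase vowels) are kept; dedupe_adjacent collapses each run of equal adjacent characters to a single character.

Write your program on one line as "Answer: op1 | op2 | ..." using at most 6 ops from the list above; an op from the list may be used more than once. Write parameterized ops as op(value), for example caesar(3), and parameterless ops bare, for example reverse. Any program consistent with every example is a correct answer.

reverse | caesar(21) | reverse | dedupe_adjacent | reverse | drop_vowels

Check, running the answer program on each example:
  "jpjuswqh" -> "hqwsujpj" -> "clrnpeke" -> "ekepnrlc" -> "ekepnrlc" -> "clrnpeke" -> "clrnpk"
  "mdcuxgwn" -> "nwgxucdm" -> "irbspxyh" -> "hyxpsbri" -> "hyxpsbri" -> "irbspxyh" -> "rbspxyh"
  "cbbrjxyyfwmj" -> "jmwfyyxjrbbc" -> "ehrattsemwwx" -> "xwwmesttarhe" -> "xwmestarhe" -> "ehratsemwx" -> "hrtsmwx"
  "okmuvt" -> "tvumko" -> "oqphfj" -> "jfhpqo" -> "jfhpqo" -> "oqphfj" -> "qphfj"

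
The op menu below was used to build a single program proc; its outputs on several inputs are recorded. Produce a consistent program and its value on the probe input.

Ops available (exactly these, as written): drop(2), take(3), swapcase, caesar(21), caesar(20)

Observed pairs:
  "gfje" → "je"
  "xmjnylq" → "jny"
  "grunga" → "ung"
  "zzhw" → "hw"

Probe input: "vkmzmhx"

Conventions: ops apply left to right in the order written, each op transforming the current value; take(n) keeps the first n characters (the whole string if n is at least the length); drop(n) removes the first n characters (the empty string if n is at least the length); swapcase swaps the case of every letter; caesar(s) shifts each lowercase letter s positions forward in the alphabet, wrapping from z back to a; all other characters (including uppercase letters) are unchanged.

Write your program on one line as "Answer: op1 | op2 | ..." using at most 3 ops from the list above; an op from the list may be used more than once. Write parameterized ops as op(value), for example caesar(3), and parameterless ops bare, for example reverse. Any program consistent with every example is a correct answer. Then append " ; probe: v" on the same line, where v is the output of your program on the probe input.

drop(2) | take(3) ; probe: "mzm"

Check, running the answer program on each example:
  "gfje" -> "je" -> "je"
  "xmjnylq" -> "jnylq" -> "jny"
  "grunga" -> "unga" -> "ung"
  "zzhw" -> "hw" -> "hw"
  probe: "vkmzmhx" -> "mzmhx" -> "mzm"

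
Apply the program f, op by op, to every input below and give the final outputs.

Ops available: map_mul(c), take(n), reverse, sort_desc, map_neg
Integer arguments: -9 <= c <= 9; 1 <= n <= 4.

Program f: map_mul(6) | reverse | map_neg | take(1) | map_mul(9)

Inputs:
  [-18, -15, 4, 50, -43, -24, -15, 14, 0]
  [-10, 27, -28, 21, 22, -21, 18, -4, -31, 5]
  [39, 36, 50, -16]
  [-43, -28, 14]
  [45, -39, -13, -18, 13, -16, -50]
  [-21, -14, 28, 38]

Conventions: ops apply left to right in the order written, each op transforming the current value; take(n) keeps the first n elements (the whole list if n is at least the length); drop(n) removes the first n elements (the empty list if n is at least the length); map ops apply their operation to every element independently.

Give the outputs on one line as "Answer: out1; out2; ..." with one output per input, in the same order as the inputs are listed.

[0]; [-270]; [864]; [-756]; [2700]; [-2052]

Execution, op by op:
  [-18, -15, 4, 50, -43, -24, -15, 14, 0] -> [-108, -90, 24, 300, -258, -144, -90, 84, 0] -> [0, 84, -90, -144, -258, 300, 24, -90, -108] -> [0, -84, 90, 144, 258, -300, -24, 90, 108] -> [0] -> [0]
  [-10, 27, -28, 21, 22, -21, 18, -4, -31, 5] -> [-60, 162, -168, 126, 132, -126, 108, -24, -186, 30] -> [30, -186, -24, 108, -126, 132, 126, -168, 162, -60] -> [-30, 186, 24, -108, 126, -132, -126, 168, -162, 60] -> [-30] -> [-270]
  [39, 36, 50, -16] -> [234, 216, 300, -96] -> [-96, 300, 216, 234] -> [96, -300, -216, -234] -> [96] -> [864]
  [-43, -28, 14] -> [-258, -168, 84] -> [84, -168, -258] -> [-84, 168, 258] -> [-84] -> [-756]
  [45, -39, -13, -18, 13, -16, -50] -> [270, -234, -78, -108, 78, -96, -300] -> [-300, -96, 78, -108, -78, -234, 270] -> [300, 96, -78, 108, 78, 234, -270] -> [300] -> [2700]
  [-21, -14, 28, 38] -> [-126, -84, 168, 228] -> [228, 168, -84, -126] -> [-228, -168, 84, 126] -> [-228] -> [-2052]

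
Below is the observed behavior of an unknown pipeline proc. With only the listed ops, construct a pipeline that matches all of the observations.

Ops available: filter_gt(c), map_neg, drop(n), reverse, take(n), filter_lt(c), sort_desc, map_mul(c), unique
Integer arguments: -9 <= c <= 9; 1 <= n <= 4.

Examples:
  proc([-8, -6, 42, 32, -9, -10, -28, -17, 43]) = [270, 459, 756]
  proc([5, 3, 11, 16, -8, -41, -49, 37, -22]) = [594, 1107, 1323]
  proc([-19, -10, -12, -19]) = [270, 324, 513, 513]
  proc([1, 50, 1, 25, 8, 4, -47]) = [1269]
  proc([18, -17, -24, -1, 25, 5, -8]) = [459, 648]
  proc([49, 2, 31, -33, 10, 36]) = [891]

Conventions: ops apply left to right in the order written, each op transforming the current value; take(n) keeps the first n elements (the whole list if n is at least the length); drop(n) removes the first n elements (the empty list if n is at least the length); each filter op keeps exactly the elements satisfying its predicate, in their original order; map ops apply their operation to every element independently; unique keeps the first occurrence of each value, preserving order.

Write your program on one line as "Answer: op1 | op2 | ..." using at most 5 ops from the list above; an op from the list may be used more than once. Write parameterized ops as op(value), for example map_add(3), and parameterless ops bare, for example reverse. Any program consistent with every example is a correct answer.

filter_lt(-9) | map_mul(9) | map_mul(3) | sort_desc | map_neg

Check, running the answer program on each example:
  [-8, -6, 42, 32, -9, -10, -28, -17, 43] -> [-10, -28, -17] -> [-90, -252, -153] -> [-270, -756, -459] -> [-270, -459, -756] -> [270, 459, 756]
  [5, 3, 11, 16, -8, -41, -49, 37, -22] -> [-41, -49, -22] -> [-369, -441, -198] -> [-1107, -1323, -594] -> [-594, -1107, -1323] -> [594, 1107, 1323]
  [-19, -10, -12, -19] -> [-19, -10, -12, -19] -> [-171, -90, -108, -171] -> [-513, -270, -324, -513] -> [-270, -324, -513, -513] -> [270, 324, 513, 513]
  [1, 50, 1, 25, 8, 4, -47] -> [-47] -> [-423] -> [-1269] -> [-1269] -> [1269]
  [18, -17, -24, -1, 25, 5, -8] -> [-17, -24] -> [-153, -216] -> [-459, -648] -> [-459, -648] -> [459, 648]
  [49, 2, 31, -33, 10, 36] -> [-33] -> [-297] -> [-891] -> [-891] -> [891]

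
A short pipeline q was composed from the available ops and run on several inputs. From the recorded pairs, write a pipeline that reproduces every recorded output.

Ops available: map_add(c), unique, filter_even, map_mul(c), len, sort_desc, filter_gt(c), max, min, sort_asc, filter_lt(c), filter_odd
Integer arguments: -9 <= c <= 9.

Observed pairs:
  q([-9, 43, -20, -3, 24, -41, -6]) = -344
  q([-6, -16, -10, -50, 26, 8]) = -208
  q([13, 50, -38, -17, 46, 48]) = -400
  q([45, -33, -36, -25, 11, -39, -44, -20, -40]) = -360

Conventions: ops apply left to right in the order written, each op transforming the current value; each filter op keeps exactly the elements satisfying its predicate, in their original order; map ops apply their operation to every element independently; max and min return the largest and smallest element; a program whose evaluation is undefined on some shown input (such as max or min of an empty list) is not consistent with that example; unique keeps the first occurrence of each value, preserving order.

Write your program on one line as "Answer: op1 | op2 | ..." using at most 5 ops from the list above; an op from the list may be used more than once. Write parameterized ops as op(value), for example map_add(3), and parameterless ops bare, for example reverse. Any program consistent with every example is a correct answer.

map_mul(-8) | sort_asc | sort_desc | min

Check, running the answer program on each example:
  [-9, 43, -20, -3, 24, -41, -6] -> [72, -344, 160, 24, -192, 328, 48] -> [-344, -192, 24, 48, 72, 160, 328] -> [328, 160, 72, 48, 24, -192, -344] -> -344
  [-6, -16, -10, -50, 26, 8] -> [48, 128, 80, 400, -208, -64] -> [-208, -64, 48, 80, 128, 400] -> [400, 128, 80, 48, -64, -208] -> -208
  [13, 50, -38, -17, 46, 48] -> [-104, -400, 304, 136, -368, -384] -> [-400, -384, -368, -104, 136, 304] -> [304, 136, -104, -368, -384, -400] -> -400
  [45, -33, -36, -25, 11, -39, -44, -20, -40] -> [-360, 264, 288, 200, -88, 312, 352, 160, 320] -> [-360, -88, 160, 200, 264, 288, 312, 320, 352] -> [352, 320, 312, 288, 264, 200, 160, -88, -360] -> -360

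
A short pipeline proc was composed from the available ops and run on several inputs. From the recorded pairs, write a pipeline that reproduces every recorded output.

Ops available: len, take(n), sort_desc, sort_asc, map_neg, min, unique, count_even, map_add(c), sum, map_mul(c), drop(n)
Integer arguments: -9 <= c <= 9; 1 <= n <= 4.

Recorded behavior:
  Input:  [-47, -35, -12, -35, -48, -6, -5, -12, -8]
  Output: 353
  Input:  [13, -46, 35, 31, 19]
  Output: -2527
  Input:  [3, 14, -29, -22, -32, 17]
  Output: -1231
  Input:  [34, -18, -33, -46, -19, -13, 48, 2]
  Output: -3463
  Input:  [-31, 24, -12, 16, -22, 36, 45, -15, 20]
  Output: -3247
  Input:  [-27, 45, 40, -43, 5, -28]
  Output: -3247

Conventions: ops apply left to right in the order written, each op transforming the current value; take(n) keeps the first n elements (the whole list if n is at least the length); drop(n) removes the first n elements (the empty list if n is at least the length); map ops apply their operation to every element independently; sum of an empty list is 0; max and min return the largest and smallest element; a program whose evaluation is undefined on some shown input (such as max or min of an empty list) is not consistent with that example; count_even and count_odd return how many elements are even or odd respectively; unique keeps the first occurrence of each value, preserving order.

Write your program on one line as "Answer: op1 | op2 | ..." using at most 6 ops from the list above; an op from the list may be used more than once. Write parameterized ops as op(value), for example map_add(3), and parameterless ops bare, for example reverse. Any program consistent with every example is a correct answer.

map_mul(-9) | map_mul(-8) | map_neg | map_add(-7) | min

Check, running the answer program on each example:
  [-47, -35, -12, -35, -48, -6, -5, -12, -8] -> [423, 315, 108, 315, 432, 54, 45, 108, 72] -> [-3384, -2520, -864, -2520, -3456, -432, -360, -864, -576] -> [3384, 2520, 864, 2520, 3456, 432, 360, 864, 576] -> [3377, 2513, 857, 2513, 3449, 425, 353, 857, 569] -> 353
  [13, -46, 35, 31, 19] -> [-117, 414, -315, -279, -171] -> [936, -3312, 2520, 2232, 1368] -> [-936, 3312, -2520, -2232, -1368] -> [-943, 3305, -2527, -2239, -1375] -> -2527
  [3, 14, -29, -22, -32, 17] -> [-27, -126, 261, 198, 288, -153] -> [216, 1008, -2088, -1584, -2304, 1224] -> [-216, -1008, 2088, 1584, 2304, -1224] -> [-223, -1015, 2081, 1577, 2297, -1231] -> -1231
  [34, -18, -33, -46, -19, -13, 48, 2] -> [-306, 162, 297, 414, 171, 117, -432, -18] -> [2448, -1296, -2376, -3312, -1368, -936, 3456, 144] -> [-2448, 1296, 2376, 3312, 1368, 936, -3456, -144] -> [-2455, 1289, 2369, 3305, 1361, 929, -3463, -151] -> -3463
  [-31, 24, -12, 16, -22, 36, 45, -15, 20] -> [279, -216, 108, -144, 198, -324, -405, 135, -180] -> [-2232, 1728, -864, 1152, -1584, 2592, 3240, -1080, 1440] -> [2232, -1728, 864, -1152, 1584, -2592, -3240, 1080, -1440] -> [2225, -1735, 857, -1159, 1577, -2599, -3247, 1073, -1447] -> -3247
  [-27, 45, 40, -43, 5, -28] -> [243, -405, -360, 387, -45, 252] -> [-1944, 3240, 2880, -3096, 360, -2016] -> [1944, -3240, -2880, 3096, -360, 2016] -> [1937, -3247, -2887, 3089, -367, 2009] -> -3247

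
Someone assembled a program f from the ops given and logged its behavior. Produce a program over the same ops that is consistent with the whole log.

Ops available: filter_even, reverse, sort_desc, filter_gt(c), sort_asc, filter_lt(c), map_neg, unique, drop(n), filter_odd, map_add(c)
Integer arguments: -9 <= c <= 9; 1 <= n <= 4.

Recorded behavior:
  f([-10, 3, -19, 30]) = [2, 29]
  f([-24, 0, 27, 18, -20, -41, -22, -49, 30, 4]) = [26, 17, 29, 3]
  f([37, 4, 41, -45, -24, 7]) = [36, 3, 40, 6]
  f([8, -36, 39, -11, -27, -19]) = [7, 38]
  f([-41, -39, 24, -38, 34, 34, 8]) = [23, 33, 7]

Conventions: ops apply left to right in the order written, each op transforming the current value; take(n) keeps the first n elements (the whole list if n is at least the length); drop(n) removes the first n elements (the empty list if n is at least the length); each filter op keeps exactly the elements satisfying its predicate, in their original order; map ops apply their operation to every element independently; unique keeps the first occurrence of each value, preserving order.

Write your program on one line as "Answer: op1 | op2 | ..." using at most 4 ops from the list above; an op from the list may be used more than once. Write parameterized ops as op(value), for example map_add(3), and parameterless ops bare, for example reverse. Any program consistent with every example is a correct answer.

unique | filter_gt(1) | map_add(-1)

Check, running the answer program on each example:
  [-10, 3, -19, 30] -> [-10, 3, -19, 30] -> [3, 30] -> [2, 29]
  [-24, 0, 27, 18, -20, -41, -22, -49, 30, 4] -> [-24, 0, 27, 18, -20, -41, -22, -49, 30, 4] -> [27, 18, 30, 4] -> [26, 17, 29, 3]
  [37, 4, 41, -45, -24, 7] -> [37, 4, 41, -45, -24, 7] -> [37, 4, 41, 7] -> [36, 3, 40, 6]
  [8, -36, 39, -11, -27, -19] -> [8, -36, 39, -11, -27, -19] -> [8, 39] -> [7, 38]
  [-41, -39, 24, -38, 34, 34, 8] -> [-41, -39, 24, -38, 34, 8] -> [24, 34, 8] -> [23, 33, 7]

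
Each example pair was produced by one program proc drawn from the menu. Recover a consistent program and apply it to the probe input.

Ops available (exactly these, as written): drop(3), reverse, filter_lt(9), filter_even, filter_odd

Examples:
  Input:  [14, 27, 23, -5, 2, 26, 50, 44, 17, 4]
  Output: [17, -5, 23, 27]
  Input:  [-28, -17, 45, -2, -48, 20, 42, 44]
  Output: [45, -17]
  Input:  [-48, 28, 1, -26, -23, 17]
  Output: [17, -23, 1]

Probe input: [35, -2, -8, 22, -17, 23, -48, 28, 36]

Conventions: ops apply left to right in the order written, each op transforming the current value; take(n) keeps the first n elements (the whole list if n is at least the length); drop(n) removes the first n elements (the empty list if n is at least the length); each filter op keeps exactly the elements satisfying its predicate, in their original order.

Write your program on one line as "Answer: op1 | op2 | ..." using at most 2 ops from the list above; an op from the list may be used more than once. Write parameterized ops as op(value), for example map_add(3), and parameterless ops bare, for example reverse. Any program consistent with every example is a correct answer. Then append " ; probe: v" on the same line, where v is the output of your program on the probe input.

reverse | filter_odd ; probe: [23, -17, 35]

Check, running the answer program on each example:
  [14, 27, 23, -5, 2, 26, 50, 44, 17, 4] -> [4, 17, 44, 50, 26, 2, -5, 23, 27, 14] -> [17, -5, 23, 27]
  [-28, -17, 45, -2, -48, 20, 42, 44] -> [44, 42, 20, -48, -2, 45, -17, -28] -> [45, -17]
  [-48, 28, 1, -26, -23, 17] -> [17, -23, -26, 1, 28, -48] -> [17, -23, 1]
  probe: [35, -2, -8, 22, -17, 23, -48, 28, 36] -> [36, 28, -48, 23, -17, 22, -8, -2, 35] -> [23, -17, 35]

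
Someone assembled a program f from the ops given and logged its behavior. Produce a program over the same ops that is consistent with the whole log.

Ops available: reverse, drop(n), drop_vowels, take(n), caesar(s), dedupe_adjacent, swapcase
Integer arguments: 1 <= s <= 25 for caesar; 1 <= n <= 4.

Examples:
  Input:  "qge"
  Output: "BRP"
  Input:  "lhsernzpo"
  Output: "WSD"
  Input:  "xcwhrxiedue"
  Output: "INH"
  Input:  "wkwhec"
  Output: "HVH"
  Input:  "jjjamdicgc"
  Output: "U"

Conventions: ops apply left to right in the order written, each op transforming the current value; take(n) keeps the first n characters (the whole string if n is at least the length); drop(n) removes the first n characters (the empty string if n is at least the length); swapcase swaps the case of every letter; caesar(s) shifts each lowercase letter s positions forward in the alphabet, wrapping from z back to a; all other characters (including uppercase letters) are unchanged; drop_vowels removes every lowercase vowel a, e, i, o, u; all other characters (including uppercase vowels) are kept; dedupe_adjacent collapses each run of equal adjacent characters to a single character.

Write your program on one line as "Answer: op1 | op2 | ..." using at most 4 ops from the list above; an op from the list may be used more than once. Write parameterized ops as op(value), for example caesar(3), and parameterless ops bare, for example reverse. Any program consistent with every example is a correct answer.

caesar(11) | swapcase | take(3) | dedupe_adjacent

Check, running the answer program on each example:
  "qge" -> "brp" -> "BRP" -> "BRP" -> "BRP"
  "lhsernzpo" -> "wsdpcykaz" -> "WSDPCYKAZ" -> "WSD" -> "WSD"
  "xcwhrxiedue" -> "inhscitpofp" -> "INHSCITPOFP" -> "INH" -> "INH"
  "wkwhec" -> "hvhspn" -> "HVHSPN" -> "HVH" -> "HVH"
  "jjjamdicgc" -> "uuulxotnrn" -> "UUULXOTNRN" -> "UUU" -> "U"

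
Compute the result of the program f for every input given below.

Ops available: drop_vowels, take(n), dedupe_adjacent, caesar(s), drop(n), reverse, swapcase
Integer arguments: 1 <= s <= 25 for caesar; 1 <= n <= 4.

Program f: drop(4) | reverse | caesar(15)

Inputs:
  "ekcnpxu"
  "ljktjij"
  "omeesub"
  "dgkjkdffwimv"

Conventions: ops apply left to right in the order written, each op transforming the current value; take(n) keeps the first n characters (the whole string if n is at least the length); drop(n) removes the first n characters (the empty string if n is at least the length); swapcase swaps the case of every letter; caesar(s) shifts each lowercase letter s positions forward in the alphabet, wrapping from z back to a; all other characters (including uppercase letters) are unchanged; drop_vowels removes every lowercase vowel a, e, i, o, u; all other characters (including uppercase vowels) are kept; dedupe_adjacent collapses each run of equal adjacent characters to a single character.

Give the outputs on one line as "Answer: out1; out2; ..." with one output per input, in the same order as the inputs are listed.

"jme"; "yxy"; "qjh"; "kbxluusz"

Execution, op by op:
  "ekcnpxu" -> "pxu" -> "uxp" -> "jme"
  "ljktjij" -> "jij" -> "jij" -> "yxy"
  "omeesub" -> "sub" -> "bus" -> "qjh"
  "dgkjkdffwimv" -> "kdffwimv" -> "vmiwffdk" -> "kbxluusz"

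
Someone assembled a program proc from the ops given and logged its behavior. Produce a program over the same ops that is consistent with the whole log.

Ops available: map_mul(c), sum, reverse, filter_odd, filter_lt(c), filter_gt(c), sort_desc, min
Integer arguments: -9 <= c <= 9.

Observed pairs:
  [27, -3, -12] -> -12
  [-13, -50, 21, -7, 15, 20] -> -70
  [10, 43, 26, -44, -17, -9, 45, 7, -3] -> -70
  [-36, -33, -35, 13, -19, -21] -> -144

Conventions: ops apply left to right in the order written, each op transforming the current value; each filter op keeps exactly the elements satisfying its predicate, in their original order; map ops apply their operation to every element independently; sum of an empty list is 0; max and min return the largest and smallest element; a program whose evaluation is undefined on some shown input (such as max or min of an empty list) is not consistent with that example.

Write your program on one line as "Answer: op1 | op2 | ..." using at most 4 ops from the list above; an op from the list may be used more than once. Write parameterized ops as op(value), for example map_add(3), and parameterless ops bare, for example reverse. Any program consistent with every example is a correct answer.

reverse | filter_lt(4) | filter_lt(-5) | sum

Check, running the answer program on each example:
  [27, -3, -12] -> [-12, -3, 27] -> [-12, -3] -> [-12] -> -12
  [-13, -50, 21, -7, 15, 20] -> [20, 15, -7, 21, -50, -13] -> [-7, -50, -13] -> [-7, -50, -13] -> -70
  [10, 43, 26, -44, -17, -9, 45, 7, -3] -> [-3, 7, 45, -9, -17, -44, 26, 43, 10] -> [-3, -9, -17, -44] -> [-9, -17, -44] -> -70
  [-36, -33, -35, 13, -19, -21] -> [-21, -19, 13, -35, -33, -36] -> [-21, -19, -35, -33, -36] -> [-21, -19, -35, -33, -36] -> -144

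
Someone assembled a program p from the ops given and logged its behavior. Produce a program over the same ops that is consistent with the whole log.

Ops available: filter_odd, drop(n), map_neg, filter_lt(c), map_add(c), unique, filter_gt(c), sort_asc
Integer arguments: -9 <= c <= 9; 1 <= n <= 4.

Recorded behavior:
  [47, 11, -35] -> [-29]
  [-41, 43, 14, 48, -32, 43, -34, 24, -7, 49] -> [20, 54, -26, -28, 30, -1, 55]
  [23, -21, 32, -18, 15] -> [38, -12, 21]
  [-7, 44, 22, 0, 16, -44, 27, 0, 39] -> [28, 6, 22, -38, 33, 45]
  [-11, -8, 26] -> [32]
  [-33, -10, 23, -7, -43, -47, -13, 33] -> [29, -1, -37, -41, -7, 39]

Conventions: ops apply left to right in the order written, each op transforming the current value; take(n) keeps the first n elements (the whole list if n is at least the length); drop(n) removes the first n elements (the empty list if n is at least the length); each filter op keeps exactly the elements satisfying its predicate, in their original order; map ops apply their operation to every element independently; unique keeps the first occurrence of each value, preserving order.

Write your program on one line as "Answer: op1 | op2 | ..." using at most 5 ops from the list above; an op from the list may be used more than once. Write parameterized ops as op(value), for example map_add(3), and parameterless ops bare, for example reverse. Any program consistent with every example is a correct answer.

map_add(9) | unique | map_add(-3) | drop(2)

Check, running the answer program on each example:
  [47, 11, -35] -> [56, 20, -26] -> [56, 20, -26] -> [53, 17, -29] -> [-29]
  [-41, 43, 14, 48, -32, 43, -34, 24, -7, 49] -> [-32, 52, 23, 57, -23, 52, -25, 33, 2, 58] -> [-32, 52, 23, 57, -23, -25, 33, 2, 58] -> [-35, 49, 20, 54, -26, -28, 30, -1, 55] -> [20, 54, -26, -28, 30, -1, 55]
  [23, -21, 32, -18, 15] -> [32, -12, 41, -9, 24] -> [32, -12, 41, -9, 24] -> [29, -15, 38, -12, 21] -> [38, -12, 21]
  [-7, 44, 22, 0, 16, -44, 27, 0, 39] -> [2, 53, 31, 9, 25, -35, 36, 9, 48] -> [2, 53, 31, 9, 25, -35, 36, 48] -> [-1, 50, 28, 6, 22, -38, 33, 45] -> [28, 6, 22, -38, 33, 45]
  [-11, -8, 26] -> [-2, 1, 35] -> [-2, 1, 35] -> [-5, -2, 32] -> [32]
  [-33, -10, 23, -7, -43, -47, -13, 33] -> [-24, -1, 32, 2, -34, -38, -4, 42] -> [-24, -1, 32, 2, -34, -38, -4, 42] -> [-27, -4, 29, -1, -37, -41, -7, 39] -> [29, -1, -37, -41, -7, 39]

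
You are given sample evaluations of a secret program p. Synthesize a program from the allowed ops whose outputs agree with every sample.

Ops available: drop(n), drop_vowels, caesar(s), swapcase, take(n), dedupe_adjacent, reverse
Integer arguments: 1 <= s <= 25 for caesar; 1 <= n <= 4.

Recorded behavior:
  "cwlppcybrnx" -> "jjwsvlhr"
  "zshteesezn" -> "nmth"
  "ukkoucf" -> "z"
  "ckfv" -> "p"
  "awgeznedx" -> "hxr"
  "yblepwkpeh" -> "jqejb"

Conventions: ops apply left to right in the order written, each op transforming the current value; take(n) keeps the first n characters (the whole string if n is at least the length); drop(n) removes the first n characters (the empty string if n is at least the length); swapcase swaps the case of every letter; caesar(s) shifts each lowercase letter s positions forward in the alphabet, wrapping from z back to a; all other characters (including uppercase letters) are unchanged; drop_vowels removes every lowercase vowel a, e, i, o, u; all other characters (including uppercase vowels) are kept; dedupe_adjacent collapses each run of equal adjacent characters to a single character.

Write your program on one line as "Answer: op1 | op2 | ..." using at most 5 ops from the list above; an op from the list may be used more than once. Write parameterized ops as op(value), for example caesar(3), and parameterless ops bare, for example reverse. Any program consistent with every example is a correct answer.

drop_vowels | drop(2) | caesar(20) | drop(1)

Check, running the answer program on each example:
  "cwlppcybrnx" -> "cwlppcybrnx" -> "lppcybrnx" -> "fjjwsvlhr" -> "jjwsvlhr"
  "zshteesezn" -> "zshtszn" -> "htszn" -> "bnmth" -> "nmth"
  "ukkoucf" -> "kkcf" -> "cf" -> "wz" -> "z"
  "ckfv" -> "ckfv" -> "fv" -> "zp" -> "p"
  "awgeznedx" -> "wgzndx" -> "zndx" -> "thxr" -> "hxr"
  "yblepwkpeh" -> "yblpwkph" -> "lpwkph" -> "fjqejb" -> "jqejb"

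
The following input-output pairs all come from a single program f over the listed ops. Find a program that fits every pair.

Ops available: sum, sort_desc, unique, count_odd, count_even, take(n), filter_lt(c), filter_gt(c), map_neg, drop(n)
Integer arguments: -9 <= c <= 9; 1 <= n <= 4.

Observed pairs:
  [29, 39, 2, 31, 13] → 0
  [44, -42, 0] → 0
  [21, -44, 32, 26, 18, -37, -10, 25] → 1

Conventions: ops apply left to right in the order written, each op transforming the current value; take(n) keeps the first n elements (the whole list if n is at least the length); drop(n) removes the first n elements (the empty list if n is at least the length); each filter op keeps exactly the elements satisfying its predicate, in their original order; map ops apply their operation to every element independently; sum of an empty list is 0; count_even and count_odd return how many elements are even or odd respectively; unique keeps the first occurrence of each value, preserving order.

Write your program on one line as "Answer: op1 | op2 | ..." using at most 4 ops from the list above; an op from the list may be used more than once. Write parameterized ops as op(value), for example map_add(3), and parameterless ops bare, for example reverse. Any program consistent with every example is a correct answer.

drop(2) | drop(2) | filter_gt(-4) | count_even

Check, running the answer program on each example:
  [29, 39, 2, 31, 13] -> [2, 31, 13] -> [13] -> [13] -> 0
  [44, -42, 0] -> [0] -> [] -> [] -> 0
  [21, -44, 32, 26, 18, -37, -10, 25] -> [32, 26, 18, -37, -10, 25] -> [18, -37, -10, 25] -> [18, 25] -> 1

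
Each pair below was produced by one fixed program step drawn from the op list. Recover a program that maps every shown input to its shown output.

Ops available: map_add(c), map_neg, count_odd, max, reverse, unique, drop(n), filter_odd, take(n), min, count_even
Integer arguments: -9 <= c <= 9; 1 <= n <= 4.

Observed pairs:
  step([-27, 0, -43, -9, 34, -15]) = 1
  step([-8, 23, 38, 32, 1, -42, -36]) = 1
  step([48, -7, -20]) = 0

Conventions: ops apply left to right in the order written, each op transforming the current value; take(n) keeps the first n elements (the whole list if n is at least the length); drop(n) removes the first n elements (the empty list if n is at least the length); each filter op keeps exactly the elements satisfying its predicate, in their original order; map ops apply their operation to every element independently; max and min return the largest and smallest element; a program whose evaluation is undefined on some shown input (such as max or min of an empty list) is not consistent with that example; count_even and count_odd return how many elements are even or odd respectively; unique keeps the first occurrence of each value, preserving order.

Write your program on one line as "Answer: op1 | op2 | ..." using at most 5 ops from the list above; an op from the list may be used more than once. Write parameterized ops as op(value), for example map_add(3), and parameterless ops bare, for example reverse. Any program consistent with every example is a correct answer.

drop(4) | map_neg | reverse | map_neg | count_odd

Check, running the answer program on each example:
  [-27, 0, -43, -9, 34, -15] -> [34, -15] -> [-34, 15] -> [15, -34] -> [-15, 34] -> 1
  [-8, 23, 38, 32, 1, -42, -36] -> [1, -42, -36] -> [-1, 42, 36] -> [36, 42, -1] -> [-36, -42, 1] -> 1
  [48, -7, -20] -> [] -> [] -> [] -> [] -> 0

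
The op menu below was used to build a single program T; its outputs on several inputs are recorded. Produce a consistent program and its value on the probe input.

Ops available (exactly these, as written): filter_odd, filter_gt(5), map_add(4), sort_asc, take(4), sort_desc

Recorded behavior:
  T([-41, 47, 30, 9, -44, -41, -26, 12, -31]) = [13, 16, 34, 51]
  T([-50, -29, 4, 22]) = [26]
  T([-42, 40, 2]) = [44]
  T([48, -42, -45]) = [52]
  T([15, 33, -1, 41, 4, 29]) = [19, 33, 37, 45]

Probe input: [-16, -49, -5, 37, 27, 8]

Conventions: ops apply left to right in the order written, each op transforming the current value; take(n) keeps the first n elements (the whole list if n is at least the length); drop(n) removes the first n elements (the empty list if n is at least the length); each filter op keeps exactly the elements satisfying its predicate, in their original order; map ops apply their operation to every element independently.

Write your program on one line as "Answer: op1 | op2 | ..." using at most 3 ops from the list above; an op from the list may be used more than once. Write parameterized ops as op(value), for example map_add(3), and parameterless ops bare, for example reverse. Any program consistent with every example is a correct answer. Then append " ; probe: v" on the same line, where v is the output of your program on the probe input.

filter_gt(5) | sort_asc | map_add(4) ; probe: [12, 31, 41]

Check, running the answer program on each example:
  [-41, 47, 30, 9, -44, -41, -26, 12, -31] -> [47, 30, 9, 12] -> [9, 12, 30, 47] -> [13, 16, 34, 51]
  [-50, -29, 4, 22] -> [22] -> [22] -> [26]
  [-42, 40, 2] -> [40] -> [40] -> [44]
  [48, -42, -45] -> [48] -> [48] -> [52]
  [15, 33, -1, 41, 4, 29] -> [15, 33, 41, 29] -> [15, 29, 33, 41] -> [19, 33, 37, 45]
  probe: [-16, -49, -5, 37, 27, 8] -> [37, 27, 8] -> [8, 27, 37] -> [12, 31, 41]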